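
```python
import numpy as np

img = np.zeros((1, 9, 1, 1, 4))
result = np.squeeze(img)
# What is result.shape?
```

(9, 4)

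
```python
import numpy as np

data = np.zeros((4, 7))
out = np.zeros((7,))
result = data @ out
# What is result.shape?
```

(4,)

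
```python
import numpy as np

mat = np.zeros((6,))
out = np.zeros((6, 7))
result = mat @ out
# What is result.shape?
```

(7,)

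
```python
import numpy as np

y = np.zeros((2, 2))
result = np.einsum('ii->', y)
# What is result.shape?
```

()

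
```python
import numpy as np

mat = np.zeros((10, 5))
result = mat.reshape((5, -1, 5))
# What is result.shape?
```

(5, 2, 5)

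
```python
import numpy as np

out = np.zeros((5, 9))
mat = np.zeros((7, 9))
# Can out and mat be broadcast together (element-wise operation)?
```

No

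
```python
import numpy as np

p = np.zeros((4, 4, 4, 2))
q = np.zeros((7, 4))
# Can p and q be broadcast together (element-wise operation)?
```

No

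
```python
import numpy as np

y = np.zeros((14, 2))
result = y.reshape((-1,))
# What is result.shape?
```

(28,)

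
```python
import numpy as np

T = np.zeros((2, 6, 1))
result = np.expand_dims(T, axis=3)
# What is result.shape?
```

(2, 6, 1, 1)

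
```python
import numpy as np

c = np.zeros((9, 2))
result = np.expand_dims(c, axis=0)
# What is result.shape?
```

(1, 9, 2)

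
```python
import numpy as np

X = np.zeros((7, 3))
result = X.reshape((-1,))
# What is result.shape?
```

(21,)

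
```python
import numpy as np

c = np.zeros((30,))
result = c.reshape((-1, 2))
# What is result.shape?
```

(15, 2)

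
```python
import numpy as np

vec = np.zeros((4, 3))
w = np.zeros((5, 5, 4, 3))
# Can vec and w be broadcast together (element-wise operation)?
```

Yes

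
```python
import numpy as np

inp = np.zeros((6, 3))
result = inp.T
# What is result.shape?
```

(3, 6)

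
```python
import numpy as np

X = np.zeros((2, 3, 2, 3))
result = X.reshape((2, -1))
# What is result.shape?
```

(2, 18)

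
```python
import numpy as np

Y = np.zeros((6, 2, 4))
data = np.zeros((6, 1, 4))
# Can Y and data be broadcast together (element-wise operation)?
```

Yes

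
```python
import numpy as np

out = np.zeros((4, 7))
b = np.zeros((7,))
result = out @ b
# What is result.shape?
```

(4,)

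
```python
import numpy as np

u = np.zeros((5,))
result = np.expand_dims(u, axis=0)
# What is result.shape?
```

(1, 5)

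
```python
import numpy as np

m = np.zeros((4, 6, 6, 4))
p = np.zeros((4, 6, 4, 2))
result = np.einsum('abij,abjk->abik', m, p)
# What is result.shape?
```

(4, 6, 6, 2)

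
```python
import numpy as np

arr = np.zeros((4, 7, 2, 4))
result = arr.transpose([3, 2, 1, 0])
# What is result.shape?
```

(4, 2, 7, 4)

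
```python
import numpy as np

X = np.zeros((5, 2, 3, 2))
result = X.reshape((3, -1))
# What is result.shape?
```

(3, 20)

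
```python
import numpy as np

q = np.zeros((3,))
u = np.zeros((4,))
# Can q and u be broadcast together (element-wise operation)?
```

No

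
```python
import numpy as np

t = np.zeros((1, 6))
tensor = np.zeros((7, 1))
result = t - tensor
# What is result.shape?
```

(7, 6)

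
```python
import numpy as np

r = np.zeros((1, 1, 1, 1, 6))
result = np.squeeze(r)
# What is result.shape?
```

(6,)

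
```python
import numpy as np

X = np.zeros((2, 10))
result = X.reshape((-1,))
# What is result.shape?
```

(20,)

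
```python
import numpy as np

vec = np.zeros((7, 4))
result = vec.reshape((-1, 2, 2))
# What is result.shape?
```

(7, 2, 2)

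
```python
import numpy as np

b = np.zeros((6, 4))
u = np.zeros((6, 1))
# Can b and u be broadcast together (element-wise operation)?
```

Yes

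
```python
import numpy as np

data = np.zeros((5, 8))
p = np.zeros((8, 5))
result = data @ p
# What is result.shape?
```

(5, 5)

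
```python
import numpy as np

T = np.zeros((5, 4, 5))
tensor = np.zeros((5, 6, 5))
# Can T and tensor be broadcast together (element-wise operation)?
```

No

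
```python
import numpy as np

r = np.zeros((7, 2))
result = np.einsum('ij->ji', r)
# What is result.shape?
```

(2, 7)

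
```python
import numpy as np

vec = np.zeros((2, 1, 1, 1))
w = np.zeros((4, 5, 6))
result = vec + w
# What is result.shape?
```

(2, 4, 5, 6)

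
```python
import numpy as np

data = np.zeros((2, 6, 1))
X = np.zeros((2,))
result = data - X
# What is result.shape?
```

(2, 6, 2)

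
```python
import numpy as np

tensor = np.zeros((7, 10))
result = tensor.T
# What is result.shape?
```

(10, 7)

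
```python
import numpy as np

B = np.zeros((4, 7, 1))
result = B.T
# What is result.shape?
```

(1, 7, 4)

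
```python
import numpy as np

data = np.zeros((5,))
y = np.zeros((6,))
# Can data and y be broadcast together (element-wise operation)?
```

No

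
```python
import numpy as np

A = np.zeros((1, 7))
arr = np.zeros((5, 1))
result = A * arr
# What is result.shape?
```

(5, 7)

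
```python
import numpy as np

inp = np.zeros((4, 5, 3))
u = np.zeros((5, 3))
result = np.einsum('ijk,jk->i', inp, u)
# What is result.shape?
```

(4,)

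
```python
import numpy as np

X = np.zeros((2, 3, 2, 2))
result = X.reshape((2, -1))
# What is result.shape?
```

(2, 12)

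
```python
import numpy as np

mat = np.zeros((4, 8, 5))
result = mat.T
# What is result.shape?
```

(5, 8, 4)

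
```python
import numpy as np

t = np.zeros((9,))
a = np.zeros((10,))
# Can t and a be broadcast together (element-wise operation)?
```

No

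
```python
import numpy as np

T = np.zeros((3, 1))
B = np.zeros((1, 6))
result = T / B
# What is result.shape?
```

(3, 6)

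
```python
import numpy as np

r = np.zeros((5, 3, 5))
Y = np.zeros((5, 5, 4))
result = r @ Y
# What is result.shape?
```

(5, 3, 4)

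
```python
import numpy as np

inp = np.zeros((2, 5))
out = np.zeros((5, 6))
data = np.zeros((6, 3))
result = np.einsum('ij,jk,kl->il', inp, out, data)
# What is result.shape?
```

(2, 3)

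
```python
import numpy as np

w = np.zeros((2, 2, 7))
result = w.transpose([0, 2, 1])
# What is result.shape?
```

(2, 7, 2)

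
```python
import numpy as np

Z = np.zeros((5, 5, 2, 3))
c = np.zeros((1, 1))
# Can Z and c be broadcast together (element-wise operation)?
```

Yes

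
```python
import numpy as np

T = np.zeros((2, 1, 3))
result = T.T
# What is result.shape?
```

(3, 1, 2)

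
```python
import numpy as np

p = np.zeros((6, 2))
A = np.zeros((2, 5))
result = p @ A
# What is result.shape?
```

(6, 5)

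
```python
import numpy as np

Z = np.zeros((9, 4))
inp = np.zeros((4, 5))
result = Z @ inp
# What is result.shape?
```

(9, 5)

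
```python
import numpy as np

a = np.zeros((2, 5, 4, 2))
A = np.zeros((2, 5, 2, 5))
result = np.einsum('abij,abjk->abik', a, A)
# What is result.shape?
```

(2, 5, 4, 5)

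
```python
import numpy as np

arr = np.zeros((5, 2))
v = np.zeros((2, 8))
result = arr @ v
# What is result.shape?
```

(5, 8)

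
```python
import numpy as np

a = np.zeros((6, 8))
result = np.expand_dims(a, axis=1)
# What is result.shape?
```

(6, 1, 8)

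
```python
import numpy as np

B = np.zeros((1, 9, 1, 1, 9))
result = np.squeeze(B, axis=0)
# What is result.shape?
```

(9, 1, 1, 9)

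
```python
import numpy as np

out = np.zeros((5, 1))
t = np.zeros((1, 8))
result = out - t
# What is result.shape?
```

(5, 8)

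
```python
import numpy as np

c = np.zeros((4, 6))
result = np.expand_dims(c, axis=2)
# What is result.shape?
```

(4, 6, 1)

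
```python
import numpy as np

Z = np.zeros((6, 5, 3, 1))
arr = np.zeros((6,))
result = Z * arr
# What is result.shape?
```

(6, 5, 3, 6)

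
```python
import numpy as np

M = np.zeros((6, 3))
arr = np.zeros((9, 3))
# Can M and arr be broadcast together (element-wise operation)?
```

No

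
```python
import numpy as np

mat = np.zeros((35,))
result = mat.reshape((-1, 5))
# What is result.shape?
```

(7, 5)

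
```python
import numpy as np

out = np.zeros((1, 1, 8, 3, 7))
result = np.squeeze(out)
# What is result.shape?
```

(8, 3, 7)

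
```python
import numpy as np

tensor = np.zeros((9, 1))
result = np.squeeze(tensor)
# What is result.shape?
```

(9,)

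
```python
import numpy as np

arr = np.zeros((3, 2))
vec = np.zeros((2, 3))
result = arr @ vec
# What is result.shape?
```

(3, 3)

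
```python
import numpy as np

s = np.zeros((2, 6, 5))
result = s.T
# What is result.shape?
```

(5, 6, 2)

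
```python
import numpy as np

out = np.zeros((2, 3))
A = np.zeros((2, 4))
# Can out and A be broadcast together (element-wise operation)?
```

No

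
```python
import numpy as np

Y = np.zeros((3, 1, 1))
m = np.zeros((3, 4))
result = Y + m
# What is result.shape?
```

(3, 3, 4)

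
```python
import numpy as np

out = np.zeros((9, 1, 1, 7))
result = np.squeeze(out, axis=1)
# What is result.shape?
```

(9, 1, 7)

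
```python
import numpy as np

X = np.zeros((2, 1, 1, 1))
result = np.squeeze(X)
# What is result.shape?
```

(2,)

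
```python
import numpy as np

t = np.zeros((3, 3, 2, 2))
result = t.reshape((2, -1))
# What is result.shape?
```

(2, 18)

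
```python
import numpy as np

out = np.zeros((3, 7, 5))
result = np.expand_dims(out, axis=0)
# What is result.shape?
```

(1, 3, 7, 5)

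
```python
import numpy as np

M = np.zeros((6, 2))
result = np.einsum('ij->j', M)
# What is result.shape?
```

(2,)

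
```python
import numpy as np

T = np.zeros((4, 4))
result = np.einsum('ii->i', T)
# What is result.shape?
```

(4,)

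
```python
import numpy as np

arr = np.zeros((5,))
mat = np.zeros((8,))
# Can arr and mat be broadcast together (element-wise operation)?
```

No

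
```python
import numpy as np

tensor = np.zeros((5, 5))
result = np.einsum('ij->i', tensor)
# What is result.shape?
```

(5,)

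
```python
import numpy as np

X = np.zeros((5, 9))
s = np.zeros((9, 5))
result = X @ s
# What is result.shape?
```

(5, 5)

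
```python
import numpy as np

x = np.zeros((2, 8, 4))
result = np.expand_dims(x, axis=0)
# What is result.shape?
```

(1, 2, 8, 4)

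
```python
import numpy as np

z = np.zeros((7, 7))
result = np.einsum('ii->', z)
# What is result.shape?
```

()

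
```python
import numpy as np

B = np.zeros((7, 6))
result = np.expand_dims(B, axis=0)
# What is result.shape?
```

(1, 7, 6)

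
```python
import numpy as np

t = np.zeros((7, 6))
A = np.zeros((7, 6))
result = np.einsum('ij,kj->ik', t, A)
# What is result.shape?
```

(7, 7)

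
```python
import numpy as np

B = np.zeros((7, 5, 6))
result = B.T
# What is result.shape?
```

(6, 5, 7)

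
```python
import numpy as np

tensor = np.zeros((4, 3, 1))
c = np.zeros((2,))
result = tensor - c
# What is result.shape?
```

(4, 3, 2)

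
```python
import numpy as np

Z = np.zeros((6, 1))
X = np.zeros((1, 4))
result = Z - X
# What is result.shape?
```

(6, 4)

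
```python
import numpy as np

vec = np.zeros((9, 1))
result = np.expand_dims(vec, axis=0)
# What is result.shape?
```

(1, 9, 1)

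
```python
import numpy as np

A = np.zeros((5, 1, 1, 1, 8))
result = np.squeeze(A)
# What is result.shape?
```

(5, 8)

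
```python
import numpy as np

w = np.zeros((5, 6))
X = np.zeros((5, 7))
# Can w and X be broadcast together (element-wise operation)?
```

No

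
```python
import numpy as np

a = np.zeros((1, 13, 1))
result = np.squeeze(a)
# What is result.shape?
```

(13,)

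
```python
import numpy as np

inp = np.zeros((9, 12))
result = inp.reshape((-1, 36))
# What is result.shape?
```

(3, 36)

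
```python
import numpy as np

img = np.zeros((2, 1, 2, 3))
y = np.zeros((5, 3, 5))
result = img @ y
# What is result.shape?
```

(2, 5, 2, 5)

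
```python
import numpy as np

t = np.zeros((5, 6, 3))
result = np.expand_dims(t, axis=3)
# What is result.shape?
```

(5, 6, 3, 1)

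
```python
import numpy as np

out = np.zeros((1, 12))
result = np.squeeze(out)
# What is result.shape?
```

(12,)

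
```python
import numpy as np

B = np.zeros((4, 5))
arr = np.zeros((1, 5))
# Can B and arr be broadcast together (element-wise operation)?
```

Yes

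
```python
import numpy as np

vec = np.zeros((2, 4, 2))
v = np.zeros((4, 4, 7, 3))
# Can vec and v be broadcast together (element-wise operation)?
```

No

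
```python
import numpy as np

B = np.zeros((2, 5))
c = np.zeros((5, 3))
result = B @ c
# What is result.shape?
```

(2, 3)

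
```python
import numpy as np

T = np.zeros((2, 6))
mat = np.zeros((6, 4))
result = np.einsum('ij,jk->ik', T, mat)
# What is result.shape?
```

(2, 4)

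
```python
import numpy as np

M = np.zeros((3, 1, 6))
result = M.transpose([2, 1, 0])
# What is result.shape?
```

(6, 1, 3)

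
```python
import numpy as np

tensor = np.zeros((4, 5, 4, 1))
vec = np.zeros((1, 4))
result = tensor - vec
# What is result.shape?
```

(4, 5, 4, 4)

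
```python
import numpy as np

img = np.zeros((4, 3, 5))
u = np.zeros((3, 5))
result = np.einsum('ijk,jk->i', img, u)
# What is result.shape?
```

(4,)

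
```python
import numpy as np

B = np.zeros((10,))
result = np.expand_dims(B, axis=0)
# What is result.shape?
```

(1, 10)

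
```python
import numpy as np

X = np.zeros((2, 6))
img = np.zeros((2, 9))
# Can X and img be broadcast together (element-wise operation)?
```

No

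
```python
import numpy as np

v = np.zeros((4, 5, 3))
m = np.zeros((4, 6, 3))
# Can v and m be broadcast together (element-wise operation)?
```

No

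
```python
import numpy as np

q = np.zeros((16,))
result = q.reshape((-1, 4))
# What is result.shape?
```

(4, 4)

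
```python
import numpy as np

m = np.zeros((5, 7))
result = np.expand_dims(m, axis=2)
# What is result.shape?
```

(5, 7, 1)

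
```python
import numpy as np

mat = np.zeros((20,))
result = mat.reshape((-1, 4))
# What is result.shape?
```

(5, 4)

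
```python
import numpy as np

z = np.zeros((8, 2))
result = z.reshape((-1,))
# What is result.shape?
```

(16,)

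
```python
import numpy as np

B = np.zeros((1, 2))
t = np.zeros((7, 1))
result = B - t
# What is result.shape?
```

(7, 2)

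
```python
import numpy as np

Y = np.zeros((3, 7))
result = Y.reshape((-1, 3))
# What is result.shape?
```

(7, 3)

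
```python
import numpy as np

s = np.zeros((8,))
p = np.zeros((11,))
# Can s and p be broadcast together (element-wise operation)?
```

No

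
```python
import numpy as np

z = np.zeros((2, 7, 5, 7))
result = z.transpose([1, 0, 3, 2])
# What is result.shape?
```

(7, 2, 7, 5)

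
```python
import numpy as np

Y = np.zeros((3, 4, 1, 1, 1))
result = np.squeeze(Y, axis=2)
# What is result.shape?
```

(3, 4, 1, 1)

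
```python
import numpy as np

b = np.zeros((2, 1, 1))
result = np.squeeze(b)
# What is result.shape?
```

(2,)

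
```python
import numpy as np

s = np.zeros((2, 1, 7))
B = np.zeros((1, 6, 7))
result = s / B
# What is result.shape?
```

(2, 6, 7)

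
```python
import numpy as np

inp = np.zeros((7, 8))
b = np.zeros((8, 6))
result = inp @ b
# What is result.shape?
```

(7, 6)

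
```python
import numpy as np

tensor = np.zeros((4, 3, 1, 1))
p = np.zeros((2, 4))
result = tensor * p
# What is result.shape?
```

(4, 3, 2, 4)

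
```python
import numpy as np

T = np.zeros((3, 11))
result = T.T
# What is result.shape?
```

(11, 3)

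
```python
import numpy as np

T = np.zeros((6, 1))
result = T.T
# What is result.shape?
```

(1, 6)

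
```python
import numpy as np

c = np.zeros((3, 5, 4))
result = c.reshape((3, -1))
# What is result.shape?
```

(3, 20)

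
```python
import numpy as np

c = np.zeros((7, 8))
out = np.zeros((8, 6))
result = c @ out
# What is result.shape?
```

(7, 6)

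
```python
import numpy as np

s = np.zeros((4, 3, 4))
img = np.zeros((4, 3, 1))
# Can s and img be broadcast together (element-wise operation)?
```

Yes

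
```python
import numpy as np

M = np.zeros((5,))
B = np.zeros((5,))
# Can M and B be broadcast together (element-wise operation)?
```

Yes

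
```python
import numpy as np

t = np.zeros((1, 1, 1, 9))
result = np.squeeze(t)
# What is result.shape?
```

(9,)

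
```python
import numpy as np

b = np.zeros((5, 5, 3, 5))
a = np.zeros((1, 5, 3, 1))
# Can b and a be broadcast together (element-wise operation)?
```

Yes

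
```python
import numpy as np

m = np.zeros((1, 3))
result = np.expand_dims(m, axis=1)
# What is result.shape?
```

(1, 1, 3)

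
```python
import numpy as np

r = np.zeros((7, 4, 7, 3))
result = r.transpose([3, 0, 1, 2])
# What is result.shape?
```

(3, 7, 4, 7)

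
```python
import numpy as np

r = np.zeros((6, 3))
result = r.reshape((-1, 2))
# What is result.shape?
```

(9, 2)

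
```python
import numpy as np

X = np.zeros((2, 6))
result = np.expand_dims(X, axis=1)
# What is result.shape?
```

(2, 1, 6)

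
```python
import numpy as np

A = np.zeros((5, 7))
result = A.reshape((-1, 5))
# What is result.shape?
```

(7, 5)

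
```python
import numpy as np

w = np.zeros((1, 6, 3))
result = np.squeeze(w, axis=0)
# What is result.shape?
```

(6, 3)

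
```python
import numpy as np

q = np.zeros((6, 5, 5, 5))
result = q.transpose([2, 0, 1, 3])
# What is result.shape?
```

(5, 6, 5, 5)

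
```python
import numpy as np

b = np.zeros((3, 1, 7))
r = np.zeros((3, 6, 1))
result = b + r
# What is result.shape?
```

(3, 6, 7)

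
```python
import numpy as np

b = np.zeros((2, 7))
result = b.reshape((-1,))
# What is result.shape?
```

(14,)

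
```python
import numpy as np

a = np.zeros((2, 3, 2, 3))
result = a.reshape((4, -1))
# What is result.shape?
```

(4, 9)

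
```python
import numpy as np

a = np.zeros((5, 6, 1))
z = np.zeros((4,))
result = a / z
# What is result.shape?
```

(5, 6, 4)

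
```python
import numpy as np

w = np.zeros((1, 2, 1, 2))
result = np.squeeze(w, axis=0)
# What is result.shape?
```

(2, 1, 2)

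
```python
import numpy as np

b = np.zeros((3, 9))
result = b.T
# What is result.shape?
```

(9, 3)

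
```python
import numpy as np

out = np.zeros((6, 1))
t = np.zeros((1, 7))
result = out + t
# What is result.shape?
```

(6, 7)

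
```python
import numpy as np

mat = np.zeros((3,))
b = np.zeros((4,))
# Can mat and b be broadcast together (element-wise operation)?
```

No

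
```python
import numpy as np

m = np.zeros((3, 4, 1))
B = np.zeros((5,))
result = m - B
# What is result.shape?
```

(3, 4, 5)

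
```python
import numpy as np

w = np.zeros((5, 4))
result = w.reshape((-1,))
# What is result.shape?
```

(20,)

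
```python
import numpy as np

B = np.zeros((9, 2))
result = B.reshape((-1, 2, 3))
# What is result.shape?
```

(3, 2, 3)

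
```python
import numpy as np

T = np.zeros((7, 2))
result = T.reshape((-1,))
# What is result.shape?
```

(14,)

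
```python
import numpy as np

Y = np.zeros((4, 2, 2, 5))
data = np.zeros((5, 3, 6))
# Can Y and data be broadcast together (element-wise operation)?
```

No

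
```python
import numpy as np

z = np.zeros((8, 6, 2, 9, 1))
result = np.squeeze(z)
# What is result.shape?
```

(8, 6, 2, 9)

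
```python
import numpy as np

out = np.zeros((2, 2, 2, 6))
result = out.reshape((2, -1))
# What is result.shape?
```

(2, 24)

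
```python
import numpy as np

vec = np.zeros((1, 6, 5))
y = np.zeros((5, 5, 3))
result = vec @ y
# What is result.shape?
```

(5, 6, 3)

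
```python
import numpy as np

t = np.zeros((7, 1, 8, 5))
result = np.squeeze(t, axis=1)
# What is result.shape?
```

(7, 8, 5)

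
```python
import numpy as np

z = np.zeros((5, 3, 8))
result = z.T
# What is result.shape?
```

(8, 3, 5)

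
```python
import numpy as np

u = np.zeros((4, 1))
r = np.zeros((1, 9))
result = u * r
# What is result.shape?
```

(4, 9)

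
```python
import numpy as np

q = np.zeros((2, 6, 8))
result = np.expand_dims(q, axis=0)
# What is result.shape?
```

(1, 2, 6, 8)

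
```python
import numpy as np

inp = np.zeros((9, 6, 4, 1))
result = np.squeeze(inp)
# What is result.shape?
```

(9, 6, 4)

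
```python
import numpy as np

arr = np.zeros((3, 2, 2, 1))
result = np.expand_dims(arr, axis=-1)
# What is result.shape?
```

(3, 2, 2, 1, 1)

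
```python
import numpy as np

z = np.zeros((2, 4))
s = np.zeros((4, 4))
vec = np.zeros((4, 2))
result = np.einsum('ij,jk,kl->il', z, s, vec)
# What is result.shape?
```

(2, 2)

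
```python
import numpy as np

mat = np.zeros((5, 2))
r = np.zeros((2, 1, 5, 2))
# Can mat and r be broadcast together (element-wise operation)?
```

Yes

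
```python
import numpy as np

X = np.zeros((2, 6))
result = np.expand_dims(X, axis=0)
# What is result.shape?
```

(1, 2, 6)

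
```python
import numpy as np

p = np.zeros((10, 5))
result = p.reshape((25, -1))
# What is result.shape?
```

(25, 2)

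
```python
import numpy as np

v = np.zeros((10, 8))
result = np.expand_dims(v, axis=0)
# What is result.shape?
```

(1, 10, 8)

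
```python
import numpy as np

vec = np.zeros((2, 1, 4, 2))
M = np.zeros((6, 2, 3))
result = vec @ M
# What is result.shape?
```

(2, 6, 4, 3)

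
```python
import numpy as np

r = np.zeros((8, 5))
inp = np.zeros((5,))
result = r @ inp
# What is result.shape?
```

(8,)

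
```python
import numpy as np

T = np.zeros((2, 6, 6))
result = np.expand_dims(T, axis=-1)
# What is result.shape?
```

(2, 6, 6, 1)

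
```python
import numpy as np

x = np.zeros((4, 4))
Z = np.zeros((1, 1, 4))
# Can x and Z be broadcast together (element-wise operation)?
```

Yes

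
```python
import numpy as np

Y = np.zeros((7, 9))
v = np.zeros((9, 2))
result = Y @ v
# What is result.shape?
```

(7, 2)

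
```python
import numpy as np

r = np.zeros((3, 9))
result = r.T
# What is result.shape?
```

(9, 3)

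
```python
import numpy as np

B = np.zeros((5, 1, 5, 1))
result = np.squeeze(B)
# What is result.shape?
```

(5, 5)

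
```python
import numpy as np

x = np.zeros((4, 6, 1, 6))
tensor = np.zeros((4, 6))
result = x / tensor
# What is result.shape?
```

(4, 6, 4, 6)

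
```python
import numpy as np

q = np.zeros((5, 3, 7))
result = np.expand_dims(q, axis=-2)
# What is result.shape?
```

(5, 3, 1, 7)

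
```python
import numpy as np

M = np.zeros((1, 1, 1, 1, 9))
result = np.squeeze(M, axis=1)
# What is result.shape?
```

(1, 1, 1, 9)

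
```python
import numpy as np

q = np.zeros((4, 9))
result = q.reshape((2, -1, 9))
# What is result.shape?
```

(2, 2, 9)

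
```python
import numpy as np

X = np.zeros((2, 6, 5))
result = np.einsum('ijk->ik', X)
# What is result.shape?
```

(2, 5)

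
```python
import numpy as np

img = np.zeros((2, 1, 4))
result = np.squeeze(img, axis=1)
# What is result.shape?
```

(2, 4)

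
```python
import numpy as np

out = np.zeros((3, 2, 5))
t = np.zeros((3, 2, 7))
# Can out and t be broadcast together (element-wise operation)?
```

No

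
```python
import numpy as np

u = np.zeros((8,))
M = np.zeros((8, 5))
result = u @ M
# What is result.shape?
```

(5,)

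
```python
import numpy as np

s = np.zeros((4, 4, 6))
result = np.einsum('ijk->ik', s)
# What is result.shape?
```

(4, 6)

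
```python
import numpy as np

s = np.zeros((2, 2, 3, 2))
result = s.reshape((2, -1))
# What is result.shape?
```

(2, 12)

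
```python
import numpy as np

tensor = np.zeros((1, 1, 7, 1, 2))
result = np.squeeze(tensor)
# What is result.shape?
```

(7, 2)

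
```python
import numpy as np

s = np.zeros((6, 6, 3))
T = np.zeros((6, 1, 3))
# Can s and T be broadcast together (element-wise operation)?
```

Yes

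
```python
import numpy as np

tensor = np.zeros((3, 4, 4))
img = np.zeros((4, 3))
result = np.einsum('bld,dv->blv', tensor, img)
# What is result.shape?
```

(3, 4, 3)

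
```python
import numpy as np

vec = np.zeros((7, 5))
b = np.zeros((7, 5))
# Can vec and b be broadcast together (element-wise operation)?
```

Yes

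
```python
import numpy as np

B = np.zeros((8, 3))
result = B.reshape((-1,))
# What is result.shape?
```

(24,)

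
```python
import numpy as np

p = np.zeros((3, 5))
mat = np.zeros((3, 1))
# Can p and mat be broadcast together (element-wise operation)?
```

Yes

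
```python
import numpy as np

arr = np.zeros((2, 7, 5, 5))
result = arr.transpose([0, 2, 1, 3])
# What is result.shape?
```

(2, 5, 7, 5)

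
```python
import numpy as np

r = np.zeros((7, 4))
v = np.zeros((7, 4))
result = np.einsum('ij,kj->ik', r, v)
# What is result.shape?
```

(7, 7)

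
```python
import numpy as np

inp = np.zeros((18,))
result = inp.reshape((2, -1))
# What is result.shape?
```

(2, 9)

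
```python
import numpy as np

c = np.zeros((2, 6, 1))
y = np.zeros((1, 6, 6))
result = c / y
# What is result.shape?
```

(2, 6, 6)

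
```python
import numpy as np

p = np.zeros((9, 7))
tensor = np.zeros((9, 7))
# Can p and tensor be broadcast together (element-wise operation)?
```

Yes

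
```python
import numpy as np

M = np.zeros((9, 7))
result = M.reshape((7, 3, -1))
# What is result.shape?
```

(7, 3, 3)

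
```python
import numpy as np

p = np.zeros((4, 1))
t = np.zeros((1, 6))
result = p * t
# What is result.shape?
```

(4, 6)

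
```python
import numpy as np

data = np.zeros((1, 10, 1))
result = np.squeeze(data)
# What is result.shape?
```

(10,)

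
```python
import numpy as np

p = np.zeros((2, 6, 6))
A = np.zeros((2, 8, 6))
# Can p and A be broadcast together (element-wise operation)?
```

No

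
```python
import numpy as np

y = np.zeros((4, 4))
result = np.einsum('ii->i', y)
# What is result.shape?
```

(4,)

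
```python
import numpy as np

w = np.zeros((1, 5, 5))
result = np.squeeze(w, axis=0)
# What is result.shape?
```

(5, 5)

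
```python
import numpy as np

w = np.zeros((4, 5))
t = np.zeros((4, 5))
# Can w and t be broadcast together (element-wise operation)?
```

Yes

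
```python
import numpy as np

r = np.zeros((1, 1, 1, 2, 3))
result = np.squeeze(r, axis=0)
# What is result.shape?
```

(1, 1, 2, 3)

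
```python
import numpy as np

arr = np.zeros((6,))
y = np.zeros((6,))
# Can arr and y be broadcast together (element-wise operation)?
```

Yes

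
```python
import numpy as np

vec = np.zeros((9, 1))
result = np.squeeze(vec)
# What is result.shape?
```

(9,)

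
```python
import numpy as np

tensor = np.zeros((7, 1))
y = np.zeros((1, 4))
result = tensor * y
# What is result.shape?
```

(7, 4)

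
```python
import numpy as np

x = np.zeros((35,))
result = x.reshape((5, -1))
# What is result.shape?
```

(5, 7)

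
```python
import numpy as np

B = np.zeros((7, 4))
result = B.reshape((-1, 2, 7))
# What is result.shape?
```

(2, 2, 7)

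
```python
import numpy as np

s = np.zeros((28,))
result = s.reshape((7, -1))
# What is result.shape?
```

(7, 4)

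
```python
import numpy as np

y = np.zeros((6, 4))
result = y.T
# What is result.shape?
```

(4, 6)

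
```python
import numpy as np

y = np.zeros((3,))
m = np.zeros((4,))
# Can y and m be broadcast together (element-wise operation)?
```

No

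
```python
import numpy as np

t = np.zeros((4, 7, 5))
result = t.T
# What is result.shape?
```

(5, 7, 4)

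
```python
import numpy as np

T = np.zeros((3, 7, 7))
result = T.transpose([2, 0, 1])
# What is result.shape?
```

(7, 3, 7)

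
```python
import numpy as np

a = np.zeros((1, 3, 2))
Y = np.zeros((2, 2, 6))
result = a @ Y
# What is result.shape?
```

(2, 3, 6)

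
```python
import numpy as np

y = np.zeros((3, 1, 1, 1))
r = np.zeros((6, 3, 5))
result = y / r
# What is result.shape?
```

(3, 6, 3, 5)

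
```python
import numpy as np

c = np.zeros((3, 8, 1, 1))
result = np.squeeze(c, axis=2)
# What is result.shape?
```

(3, 8, 1)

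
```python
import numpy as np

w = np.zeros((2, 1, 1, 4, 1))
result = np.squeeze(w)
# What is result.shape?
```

(2, 4)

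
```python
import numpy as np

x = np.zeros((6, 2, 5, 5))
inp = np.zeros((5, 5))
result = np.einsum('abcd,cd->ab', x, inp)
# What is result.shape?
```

(6, 2)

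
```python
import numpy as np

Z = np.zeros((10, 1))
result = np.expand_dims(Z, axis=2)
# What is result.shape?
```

(10, 1, 1)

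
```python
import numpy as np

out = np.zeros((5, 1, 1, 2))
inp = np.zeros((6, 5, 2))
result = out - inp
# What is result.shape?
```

(5, 6, 5, 2)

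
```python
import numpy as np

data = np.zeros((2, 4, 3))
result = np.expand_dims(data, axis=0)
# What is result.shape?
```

(1, 2, 4, 3)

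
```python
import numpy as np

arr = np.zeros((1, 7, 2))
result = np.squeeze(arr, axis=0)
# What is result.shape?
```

(7, 2)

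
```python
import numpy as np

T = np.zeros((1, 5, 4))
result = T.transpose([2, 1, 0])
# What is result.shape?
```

(4, 5, 1)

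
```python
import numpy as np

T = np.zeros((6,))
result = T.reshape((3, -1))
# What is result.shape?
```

(3, 2)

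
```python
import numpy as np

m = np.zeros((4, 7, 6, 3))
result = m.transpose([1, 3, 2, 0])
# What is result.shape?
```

(7, 3, 6, 4)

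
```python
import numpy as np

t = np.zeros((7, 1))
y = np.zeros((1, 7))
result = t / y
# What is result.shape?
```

(7, 7)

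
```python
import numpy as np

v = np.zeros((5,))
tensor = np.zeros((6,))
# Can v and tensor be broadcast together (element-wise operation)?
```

No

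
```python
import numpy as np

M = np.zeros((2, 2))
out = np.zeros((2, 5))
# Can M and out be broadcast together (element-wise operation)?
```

No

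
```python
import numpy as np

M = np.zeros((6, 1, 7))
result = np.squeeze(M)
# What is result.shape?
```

(6, 7)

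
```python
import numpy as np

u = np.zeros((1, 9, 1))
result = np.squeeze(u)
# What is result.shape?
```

(9,)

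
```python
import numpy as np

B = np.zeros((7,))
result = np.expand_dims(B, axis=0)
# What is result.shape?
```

(1, 7)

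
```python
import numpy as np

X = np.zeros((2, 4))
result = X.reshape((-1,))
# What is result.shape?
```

(8,)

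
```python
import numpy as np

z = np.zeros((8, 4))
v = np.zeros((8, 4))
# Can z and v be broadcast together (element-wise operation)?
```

Yes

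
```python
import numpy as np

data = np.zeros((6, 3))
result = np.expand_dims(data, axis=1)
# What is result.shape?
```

(6, 1, 3)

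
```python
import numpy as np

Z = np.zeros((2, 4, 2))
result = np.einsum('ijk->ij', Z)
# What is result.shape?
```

(2, 4)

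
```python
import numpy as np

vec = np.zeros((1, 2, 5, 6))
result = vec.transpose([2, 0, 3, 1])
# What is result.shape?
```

(5, 1, 6, 2)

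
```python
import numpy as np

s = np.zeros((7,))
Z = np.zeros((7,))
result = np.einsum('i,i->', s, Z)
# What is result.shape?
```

()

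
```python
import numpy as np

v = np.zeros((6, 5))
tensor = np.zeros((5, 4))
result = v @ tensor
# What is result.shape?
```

(6, 4)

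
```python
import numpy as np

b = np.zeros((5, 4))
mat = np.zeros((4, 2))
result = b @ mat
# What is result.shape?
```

(5, 2)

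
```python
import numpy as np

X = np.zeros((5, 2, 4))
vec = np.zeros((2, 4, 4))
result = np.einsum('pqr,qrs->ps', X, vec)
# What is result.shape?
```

(5, 4)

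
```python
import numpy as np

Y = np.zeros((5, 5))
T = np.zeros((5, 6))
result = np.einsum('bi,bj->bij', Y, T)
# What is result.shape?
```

(5, 5, 6)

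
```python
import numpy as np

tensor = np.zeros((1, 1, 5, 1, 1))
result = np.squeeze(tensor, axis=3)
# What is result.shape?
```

(1, 1, 5, 1)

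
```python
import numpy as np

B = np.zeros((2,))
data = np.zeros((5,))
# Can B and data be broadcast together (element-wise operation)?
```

No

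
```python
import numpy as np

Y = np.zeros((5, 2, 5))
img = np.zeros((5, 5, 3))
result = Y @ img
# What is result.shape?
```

(5, 2, 3)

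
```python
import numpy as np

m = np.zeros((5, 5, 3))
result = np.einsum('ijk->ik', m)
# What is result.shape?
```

(5, 3)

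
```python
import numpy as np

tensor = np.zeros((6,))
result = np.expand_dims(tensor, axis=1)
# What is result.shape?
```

(6, 1)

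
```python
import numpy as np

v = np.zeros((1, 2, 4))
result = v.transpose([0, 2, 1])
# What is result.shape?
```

(1, 4, 2)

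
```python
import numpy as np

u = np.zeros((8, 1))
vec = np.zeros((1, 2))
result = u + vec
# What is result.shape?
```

(8, 2)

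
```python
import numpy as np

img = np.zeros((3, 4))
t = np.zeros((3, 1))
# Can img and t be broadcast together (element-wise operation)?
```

Yes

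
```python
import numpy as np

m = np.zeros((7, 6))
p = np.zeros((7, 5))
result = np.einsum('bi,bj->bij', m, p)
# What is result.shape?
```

(7, 6, 5)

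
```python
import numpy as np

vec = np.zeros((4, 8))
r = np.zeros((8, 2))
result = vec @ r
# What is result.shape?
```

(4, 2)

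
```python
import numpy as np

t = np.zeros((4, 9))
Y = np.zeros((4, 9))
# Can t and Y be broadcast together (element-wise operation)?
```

Yes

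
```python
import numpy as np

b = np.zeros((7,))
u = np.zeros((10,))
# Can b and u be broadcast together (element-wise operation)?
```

No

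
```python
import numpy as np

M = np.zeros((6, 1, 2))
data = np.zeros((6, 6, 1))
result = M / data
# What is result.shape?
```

(6, 6, 2)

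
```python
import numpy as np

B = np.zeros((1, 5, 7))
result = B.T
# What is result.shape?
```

(7, 5, 1)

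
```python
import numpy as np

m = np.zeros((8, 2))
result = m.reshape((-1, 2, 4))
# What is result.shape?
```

(2, 2, 4)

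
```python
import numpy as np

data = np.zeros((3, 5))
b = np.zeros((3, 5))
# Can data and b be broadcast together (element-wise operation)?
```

Yes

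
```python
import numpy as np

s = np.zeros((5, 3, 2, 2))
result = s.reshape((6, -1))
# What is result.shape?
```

(6, 10)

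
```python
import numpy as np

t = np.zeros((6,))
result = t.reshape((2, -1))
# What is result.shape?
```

(2, 3)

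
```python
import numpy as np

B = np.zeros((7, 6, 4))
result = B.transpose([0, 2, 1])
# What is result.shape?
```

(7, 4, 6)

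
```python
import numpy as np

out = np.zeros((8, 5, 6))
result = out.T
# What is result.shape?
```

(6, 5, 8)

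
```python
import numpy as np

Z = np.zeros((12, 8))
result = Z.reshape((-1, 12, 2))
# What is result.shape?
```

(4, 12, 2)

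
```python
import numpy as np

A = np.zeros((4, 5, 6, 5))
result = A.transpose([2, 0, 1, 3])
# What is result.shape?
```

(6, 4, 5, 5)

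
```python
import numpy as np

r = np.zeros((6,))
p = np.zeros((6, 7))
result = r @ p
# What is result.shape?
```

(7,)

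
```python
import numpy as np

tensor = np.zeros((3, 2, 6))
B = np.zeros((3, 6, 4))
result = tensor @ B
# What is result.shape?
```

(3, 2, 4)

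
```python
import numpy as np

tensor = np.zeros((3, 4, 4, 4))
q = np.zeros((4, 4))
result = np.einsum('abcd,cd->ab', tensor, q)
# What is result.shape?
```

(3, 4)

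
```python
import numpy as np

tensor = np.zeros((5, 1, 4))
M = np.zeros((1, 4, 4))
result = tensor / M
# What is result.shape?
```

(5, 4, 4)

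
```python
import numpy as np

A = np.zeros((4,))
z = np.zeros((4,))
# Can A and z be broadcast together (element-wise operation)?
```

Yes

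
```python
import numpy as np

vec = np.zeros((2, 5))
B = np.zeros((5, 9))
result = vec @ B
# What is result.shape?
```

(2, 9)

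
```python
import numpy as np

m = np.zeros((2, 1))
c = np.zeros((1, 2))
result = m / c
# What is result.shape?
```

(2, 2)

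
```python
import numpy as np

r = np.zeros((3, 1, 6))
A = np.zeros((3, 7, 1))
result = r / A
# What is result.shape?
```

(3, 7, 6)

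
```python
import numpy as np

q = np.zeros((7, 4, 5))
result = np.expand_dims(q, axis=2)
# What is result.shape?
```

(7, 4, 1, 5)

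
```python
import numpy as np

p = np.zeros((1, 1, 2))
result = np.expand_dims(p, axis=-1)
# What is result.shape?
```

(1, 1, 2, 1)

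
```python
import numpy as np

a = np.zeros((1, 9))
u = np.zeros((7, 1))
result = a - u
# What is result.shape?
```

(7, 9)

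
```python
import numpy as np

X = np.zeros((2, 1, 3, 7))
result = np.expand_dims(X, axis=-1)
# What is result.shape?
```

(2, 1, 3, 7, 1)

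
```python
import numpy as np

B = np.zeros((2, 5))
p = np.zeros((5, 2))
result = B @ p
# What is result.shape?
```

(2, 2)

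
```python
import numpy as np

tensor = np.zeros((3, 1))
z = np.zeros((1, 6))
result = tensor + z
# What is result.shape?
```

(3, 6)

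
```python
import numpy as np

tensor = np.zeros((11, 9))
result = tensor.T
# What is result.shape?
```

(9, 11)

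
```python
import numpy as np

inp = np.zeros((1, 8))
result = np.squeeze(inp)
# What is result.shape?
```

(8,)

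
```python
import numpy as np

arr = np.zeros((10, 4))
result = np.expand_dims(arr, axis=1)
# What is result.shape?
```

(10, 1, 4)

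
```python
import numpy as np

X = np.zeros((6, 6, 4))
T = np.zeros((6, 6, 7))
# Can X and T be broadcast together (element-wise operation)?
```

No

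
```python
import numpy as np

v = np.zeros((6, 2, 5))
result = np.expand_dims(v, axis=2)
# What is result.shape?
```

(6, 2, 1, 5)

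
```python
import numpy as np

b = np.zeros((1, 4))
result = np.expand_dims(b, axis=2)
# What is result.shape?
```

(1, 4, 1)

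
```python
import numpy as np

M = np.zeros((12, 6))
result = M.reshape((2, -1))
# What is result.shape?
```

(2, 36)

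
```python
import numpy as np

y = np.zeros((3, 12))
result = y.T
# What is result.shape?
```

(12, 3)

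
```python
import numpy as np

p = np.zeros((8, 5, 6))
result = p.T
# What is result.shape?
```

(6, 5, 8)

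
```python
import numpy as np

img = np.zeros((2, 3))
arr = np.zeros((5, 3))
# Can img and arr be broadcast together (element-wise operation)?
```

No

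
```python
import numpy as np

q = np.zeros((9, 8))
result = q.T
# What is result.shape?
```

(8, 9)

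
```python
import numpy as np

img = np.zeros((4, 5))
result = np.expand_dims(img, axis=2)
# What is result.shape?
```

(4, 5, 1)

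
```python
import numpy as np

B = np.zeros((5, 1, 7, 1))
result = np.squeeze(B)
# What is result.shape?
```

(5, 7)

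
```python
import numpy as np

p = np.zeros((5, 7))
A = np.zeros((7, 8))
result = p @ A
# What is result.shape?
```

(5, 8)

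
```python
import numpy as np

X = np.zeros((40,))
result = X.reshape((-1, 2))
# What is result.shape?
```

(20, 2)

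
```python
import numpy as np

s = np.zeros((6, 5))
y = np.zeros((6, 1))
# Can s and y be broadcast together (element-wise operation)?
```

Yes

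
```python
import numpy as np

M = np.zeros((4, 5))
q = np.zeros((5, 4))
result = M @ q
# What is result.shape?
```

(4, 4)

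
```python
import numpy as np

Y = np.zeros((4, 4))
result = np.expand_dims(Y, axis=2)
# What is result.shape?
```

(4, 4, 1)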